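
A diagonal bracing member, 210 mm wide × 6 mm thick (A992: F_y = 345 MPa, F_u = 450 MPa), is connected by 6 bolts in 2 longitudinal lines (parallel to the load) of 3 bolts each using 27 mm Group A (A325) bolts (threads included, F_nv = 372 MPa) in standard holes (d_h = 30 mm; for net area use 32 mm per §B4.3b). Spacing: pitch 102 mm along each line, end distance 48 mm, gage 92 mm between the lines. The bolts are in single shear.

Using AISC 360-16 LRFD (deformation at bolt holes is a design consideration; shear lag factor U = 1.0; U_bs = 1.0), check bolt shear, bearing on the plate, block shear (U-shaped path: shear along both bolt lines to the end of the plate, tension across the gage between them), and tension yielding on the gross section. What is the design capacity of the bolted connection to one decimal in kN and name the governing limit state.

391.2 kN (gross-section yield governs)

Bolt shear: A_b = π(27)²/4 = 572.56 mm². φR_n = 0.75 × 372 × 572.56 × 6 × 1 = 958.5 kN.
Bearing (6 mm plate, F_u = 450 MPa): end bolts L_c = 48 − 30/2 = 33, R_n = min(1.2×33×6×450, 2.4×27×6×450) = 106.92 kN/bolt; interior L_c = 102 − 30 = 72, R_n = 174.96 kN/bolt. φR_n = 0.75 × (2×106.92 + 4×174.96) = 685.3 kN.
Block shear: shear path 2×[48+2×102] = 2×252 mm, A_gv = 3024, A_nv = 2×(252 − 2.5×32)×6 = 2064 mm²; tension across gage: (92 − 1×32)×6 = 360 mm². R_n = min(0.6×450×2064, 0.6×345×3024) + 1.0×450×360 = min(557.28, 625.97) + 162 = 719.28 kN. φR_n = 0.75 × 719.28 = 539.5 kN.
Tension yield (gross): A_g = 210×6 = 1260 mm². φR_n = 0.90 × 345 × 1260 = 391.2 kN.
Governing: min(958.5, 685.3, 539.5, 391.2) = 391.2 kN → gross-section yield.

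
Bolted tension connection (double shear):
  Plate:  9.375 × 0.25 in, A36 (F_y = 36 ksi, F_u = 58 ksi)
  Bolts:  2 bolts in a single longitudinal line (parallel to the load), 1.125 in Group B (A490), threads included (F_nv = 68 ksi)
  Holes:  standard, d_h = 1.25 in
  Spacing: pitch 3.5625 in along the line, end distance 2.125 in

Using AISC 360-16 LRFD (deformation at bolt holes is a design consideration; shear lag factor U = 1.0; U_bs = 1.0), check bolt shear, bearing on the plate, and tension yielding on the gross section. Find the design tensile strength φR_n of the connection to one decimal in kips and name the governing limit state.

48.9 kips (bearing governs)

Bolt shear: A_b = π(1.125)²/4 = 0.99402 in². φR_n = 0.75 × 68 × 0.99402 × 2 × 2 = 202.8 kips.
Bearing (0.25 in plate, F_u = 58 ksi): end bolts L_c = 2.125 − 1.25/2 = 1.5, R_n = min(1.2×1.5×0.25×58, 2.4×1.125×0.25×58) = 26.1 kips/bolt; interior L_c = 3.5625 − 1.25 = 2.3125, R_n = 39.15 kips/bolt. φR_n = 0.75 × (1×26.1 + 1×39.15) = 48.9 kips.
Tension yield (gross): A_g = 9.375×0.25 = 2.3438 in². φR_n = 0.90 × 36 × 2.3438 = 75.9 kips.
Governing: min(202.8, 48.9, 75.9) = 48.9 kips → bearing.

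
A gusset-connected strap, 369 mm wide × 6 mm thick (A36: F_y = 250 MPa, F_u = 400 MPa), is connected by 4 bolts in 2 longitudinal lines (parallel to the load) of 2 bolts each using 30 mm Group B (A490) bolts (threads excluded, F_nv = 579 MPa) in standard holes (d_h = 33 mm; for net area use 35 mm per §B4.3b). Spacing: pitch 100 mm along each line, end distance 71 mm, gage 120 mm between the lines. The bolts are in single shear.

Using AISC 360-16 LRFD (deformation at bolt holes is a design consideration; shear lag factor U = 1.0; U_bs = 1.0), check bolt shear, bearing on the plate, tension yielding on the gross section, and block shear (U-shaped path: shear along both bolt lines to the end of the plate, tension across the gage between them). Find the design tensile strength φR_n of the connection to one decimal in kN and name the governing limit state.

Bolt shear: A_b = π(30)²/4 = 706.86 mm². φR_n = 0.75 × 579 × 706.86 × 4 × 1 = 1227.8 kN.
Bearing (6 mm plate, F_u = 400 MPa): end bolts L_c = 71 − 33/2 = 54.5, R_n = min(1.2×54.5×6×400, 2.4×30×6×400) = 156.96 kN/bolt; interior L_c = 100 − 33 = 67, R_n = 172.8 kN/bolt. φR_n = 0.75 × (2×156.96 + 2×172.8) = 494.6 kN.
Tension yield (gross): A_g = 369×6 = 2214 mm². φR_n = 0.90 × 250 × 2214 = 498.2 kN.
Block shear: shear path 2×[71+1×100] = 2×171 mm, A_gv = 2052, A_nv = 2×(171 − 1.5×35)×6 = 1422 mm²; tension across gage: (120 − 1×35)×6 = 510 mm². R_n = min(0.6×400×1422, 0.6×250×2052) + 1.0×400×510 = min(341.28, 307.8) + 204 = 511.8 kN. φR_n = 0.75 × 511.8 = 383.9 kN.
Governing: min(1227.8, 494.6, 498.2, 383.9) = 383.9 kN → block shear.

383.9 kN (block shear governs)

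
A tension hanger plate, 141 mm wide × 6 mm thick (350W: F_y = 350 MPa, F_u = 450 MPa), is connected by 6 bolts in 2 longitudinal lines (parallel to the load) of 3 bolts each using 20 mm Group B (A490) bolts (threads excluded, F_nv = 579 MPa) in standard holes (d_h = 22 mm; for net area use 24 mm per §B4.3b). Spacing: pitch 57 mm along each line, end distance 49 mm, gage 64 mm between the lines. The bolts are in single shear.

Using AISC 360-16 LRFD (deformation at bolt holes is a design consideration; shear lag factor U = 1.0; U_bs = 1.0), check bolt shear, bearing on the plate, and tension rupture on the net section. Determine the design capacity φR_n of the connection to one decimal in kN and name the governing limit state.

Bolt shear: A_b = π(20)²/4 = 314.16 mm². φR_n = 0.75 × 579 × 314.16 × 6 × 1 = 818.5 kN.
Bearing (6 mm plate, F_u = 450 MPa): end bolts L_c = 49 − 22/2 = 38, R_n = min(1.2×38×6×450, 2.4×20×6×450) = 123.12 kN/bolt; interior L_c = 57 − 22 = 35, R_n = 113.4 kN/bolt. φR_n = 0.75 × (2×123.12 + 4×113.4) = 524.9 kN.
Tension rupture (net): A_n = (141 − 2×24)×6 = 558 mm² (U = 1.0, A_e = A_n). φR_n = 0.75 × 450 × 558 = 188.3 kN.
Governing: min(818.5, 524.9, 188.3) = 188.3 kN → net-section rupture.

188.3 kN (net-section rupture governs)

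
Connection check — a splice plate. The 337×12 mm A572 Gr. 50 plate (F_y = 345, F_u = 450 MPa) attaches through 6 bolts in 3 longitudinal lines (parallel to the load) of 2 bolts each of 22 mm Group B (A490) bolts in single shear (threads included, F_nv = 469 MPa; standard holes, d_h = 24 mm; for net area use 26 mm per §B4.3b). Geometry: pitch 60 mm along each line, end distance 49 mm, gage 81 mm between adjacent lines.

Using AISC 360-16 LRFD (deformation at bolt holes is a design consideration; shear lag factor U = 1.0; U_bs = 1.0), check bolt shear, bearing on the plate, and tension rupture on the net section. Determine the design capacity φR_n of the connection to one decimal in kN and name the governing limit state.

802.3 kN (bolt shear governs)

Bolt shear: A_b = π(22)²/4 = 380.13 mm². φR_n = 0.75 × 469 × 380.13 × 6 × 1 = 802.3 kN.
Bearing (12 mm plate, F_u = 450 MPa): end bolts L_c = 49 − 24/2 = 37, R_n = min(1.2×37×12×450, 2.4×22×12×450) = 239.76 kN/bolt; interior L_c = 60 − 24 = 36, R_n = 233.28 kN/bolt. φR_n = 0.75 × (3×239.76 + 3×233.28) = 1064.3 kN.
Tension rupture (net): A_n = (337 − 3×26)×12 = 3108 mm² (U = 1.0, A_e = A_n). φR_n = 0.75 × 450 × 3108 = 1049.0 kN.
Governing: min(802.3, 1064.3, 1049.0) = 802.3 kN → bolt shear.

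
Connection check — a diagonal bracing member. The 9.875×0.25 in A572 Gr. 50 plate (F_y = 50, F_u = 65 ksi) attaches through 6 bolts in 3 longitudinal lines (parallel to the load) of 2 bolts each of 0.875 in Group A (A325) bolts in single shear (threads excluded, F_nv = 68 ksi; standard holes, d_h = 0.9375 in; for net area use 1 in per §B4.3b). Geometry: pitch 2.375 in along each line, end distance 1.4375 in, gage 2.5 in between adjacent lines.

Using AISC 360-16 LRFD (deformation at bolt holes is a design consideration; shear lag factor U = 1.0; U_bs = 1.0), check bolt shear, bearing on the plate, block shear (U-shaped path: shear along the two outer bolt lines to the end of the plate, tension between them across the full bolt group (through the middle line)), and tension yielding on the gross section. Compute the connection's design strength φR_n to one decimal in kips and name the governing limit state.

Bolt shear: A_b = π(0.875)²/4 = 0.60132 in². φR_n = 0.75 × 68 × 0.60132 × 6 × 1 = 184.0 kips.
Bearing (0.25 in plate, F_u = 65 ksi): end bolts L_c = 1.4375 − 0.9375/2 = 0.96875, R_n = min(1.2×0.96875×0.25×65, 2.4×0.875×0.25×65) = 18.891 kips/bolt; interior L_c = 2.375 − 0.9375 = 1.4375, R_n = 28.031 kips/bolt. φR_n = 0.75 × (3×18.891 + 3×28.031) = 105.6 kips.
Block shear: shear path 2×[1.4375+1×2.375] = 2×3.8125 in, A_gv = 1.9063, A_nv = 2×(3.8125 − 1.5×1)×0.25 = 1.1563 in²; tension across gage: (5 − 2×1)×0.25 = 0.75 in². R_n = min(0.6×65×1.1563, 0.6×50×1.9063) + 1.0×65×0.75 = min(45.096, 57.189) + 48.75 = 93.846 kips. φR_n = 0.75 × 93.846 = 70.4 kips.
Tension yield (gross): A_g = 9.875×0.25 = 2.4688 in². φR_n = 0.90 × 50 × 2.4688 = 111.1 kips.
Governing: min(184.0, 105.6, 70.4, 111.1) = 70.4 kips → block shear.

70.4 kips (block shear governs)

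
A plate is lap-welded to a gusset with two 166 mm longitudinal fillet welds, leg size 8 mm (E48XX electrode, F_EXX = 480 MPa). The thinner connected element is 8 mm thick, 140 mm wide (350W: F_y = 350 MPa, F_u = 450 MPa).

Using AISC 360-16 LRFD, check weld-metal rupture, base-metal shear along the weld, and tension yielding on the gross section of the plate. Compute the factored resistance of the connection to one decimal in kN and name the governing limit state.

352.8 kN (gross-section yield governs)

Weld metal: throat = 0.707×8 = 5.656 mm, L = 2×166 = 332 mm. φR_n = 0.75 × 0.6 × 480 × 5.656 × 332 = 405.6 kN.
Base metal shear (8 mm plate): yield φR_n = 1.0×0.6×350×8×332 = 557.8 kN; rupture φR_n = 0.75×0.6×450×8×332 = 537.8 kN; take 537.8 kN (rupture).
Tension yield (gross): A_g = 140×8 = 1120 mm². φR_n = 0.90 × 350 × 1120 = 352.8 kN.
Governing: min(405.6, 537.8, 352.8) = 352.8 kN → gross-section yield.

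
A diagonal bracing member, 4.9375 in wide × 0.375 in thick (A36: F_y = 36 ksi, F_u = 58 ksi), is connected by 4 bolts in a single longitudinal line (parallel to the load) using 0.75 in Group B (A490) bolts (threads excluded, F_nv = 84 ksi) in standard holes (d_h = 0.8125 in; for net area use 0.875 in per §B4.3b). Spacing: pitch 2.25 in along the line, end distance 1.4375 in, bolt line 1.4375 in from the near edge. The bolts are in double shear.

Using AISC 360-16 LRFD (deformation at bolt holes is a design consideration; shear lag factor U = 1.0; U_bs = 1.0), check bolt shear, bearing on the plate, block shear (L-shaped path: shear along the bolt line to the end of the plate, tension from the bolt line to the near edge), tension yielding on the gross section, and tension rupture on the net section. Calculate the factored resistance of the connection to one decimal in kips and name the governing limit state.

60.0 kips (gross-section yield governs)

Bolt shear: A_b = π(0.75)²/4 = 0.44179 in². φR_n = 0.75 × 84 × 0.44179 × 4 × 2 = 222.7 kips.
Bearing (0.375 in plate, F_u = 58 ksi): end bolts L_c = 1.4375 − 0.8125/2 = 1.03125, R_n = min(1.2×1.03125×0.375×58, 2.4×0.75×0.375×58) = 26.916 kips/bolt; interior L_c = 2.25 − 0.8125 = 1.4375, R_n = 37.519 kips/bolt. φR_n = 0.75 × (1×26.916 + 3×37.519) = 104.6 kips.
Block shear: shear path 1×[1.4375+3×2.25] = 1×8.1875 in, A_gv = 3.0703, A_nv = 1×(8.1875 − 3.5×0.875)×0.375 = 1.9219 in²; tension to near edge: (1.4375 − 0.5×0.875)×0.375 = 0.375 in². R_n = min(0.6×58×1.9219, 0.6×36×3.0703) + 1.0×58×0.375 = min(66.882, 66.318) + 21.75 = 88.068 kips. φR_n = 0.75 × 88.068 = 66.1 kips.
Tension yield (gross): A_g = 4.9375×0.375 = 1.8516 in². φR_n = 0.90 × 36 × 1.8516 = 60.0 kips.
Tension rupture (net): A_n = (4.9375 − 1×0.875)×0.375 = 1.5234 in² (U = 1.0, A_e = A_n). φR_n = 0.75 × 58 × 1.5234 = 66.3 kips.
Governing: min(222.7, 104.6, 66.1, 60.0, 66.3) = 60.0 kips → gross-section yield.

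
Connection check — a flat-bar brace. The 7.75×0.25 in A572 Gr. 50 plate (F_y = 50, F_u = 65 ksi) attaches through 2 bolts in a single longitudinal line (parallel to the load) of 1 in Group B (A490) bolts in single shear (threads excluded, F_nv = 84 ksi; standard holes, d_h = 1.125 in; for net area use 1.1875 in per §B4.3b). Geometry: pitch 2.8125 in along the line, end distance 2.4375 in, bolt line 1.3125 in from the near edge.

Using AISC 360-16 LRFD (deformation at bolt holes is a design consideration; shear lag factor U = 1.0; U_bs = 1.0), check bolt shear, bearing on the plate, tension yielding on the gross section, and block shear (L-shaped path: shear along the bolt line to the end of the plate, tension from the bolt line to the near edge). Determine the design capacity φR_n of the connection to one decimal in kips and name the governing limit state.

34.1 kips (block shear governs)

Bolt shear: A_b = π(1)²/4 = 0.7854 in². φR_n = 0.75 × 84 × 0.7854 × 2 × 1 = 99.0 kips.
Bearing (0.25 in plate, F_u = 65 ksi): end bolts L_c = 2.4375 − 1.125/2 = 1.875, R_n = min(1.2×1.875×0.25×65, 2.4×1×0.25×65) = 36.563 kips/bolt; interior L_c = 2.8125 − 1.125 = 1.6875, R_n = 32.906 kips/bolt. φR_n = 0.75 × (1×36.563 + 1×32.906) = 52.1 kips.
Tension yield (gross): A_g = 7.75×0.25 = 1.9375 in². φR_n = 0.90 × 50 × 1.9375 = 87.2 kips.
Block shear: shear path 1×[2.4375+1×2.8125] = 1×5.25 in, A_gv = 1.3125, A_nv = 1×(5.25 − 1.5×1.1875)×0.25 = 0.86719 in²; tension to near edge: (1.3125 − 0.5×1.1875)×0.25 = 0.17969 in². R_n = min(0.6×65×0.86719, 0.6×50×1.3125) + 1.0×65×0.17969 = min(33.82, 39.375) + 11.68 = 45.5 kips. φR_n = 0.75 × 45.5 = 34.1 kips.
Governing: min(99.0, 52.1, 87.2, 34.1) = 34.1 kips → block shear.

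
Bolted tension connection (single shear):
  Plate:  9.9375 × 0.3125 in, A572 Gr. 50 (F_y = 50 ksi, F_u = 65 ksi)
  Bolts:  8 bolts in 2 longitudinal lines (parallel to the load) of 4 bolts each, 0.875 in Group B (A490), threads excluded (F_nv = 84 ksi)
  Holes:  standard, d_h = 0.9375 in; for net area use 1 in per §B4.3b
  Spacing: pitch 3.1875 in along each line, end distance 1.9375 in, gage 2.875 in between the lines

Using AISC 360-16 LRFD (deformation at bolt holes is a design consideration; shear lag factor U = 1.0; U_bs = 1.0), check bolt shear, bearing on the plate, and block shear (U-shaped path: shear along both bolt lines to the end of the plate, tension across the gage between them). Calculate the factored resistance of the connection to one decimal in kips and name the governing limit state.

174.8 kips (block shear governs)

Bolt shear: A_b = π(0.875)²/4 = 0.60132 in². φR_n = 0.75 × 84 × 0.60132 × 8 × 1 = 303.1 kips.
Bearing (0.3125 in plate, F_u = 65 ksi): end bolts L_c = 1.9375 − 0.9375/2 = 1.46875, R_n = min(1.2×1.46875×0.3125×65, 2.4×0.875×0.3125×65) = 35.801 kips/bolt; interior L_c = 3.1875 − 0.9375 = 2.25, R_n = 42.656 kips/bolt. φR_n = 0.75 × (2×35.801 + 6×42.656) = 245.7 kips.
Block shear: shear path 2×[1.9375+3×3.1875] = 2×11.5 in, A_gv = 7.1875, A_nv = 2×(11.5 − 3.5×1)×0.3125 = 5 in²; tension across gage: (2.875 − 1×1)×0.3125 = 0.58594 in². R_n = min(0.6×65×5, 0.6×50×7.1875) + 1.0×65×0.58594 = min(195, 215.63) + 38.086 = 233.09 kips. φR_n = 0.75 × 233.09 = 174.8 kips.
Governing: min(303.1, 245.7, 174.8) = 174.8 kips → block shear.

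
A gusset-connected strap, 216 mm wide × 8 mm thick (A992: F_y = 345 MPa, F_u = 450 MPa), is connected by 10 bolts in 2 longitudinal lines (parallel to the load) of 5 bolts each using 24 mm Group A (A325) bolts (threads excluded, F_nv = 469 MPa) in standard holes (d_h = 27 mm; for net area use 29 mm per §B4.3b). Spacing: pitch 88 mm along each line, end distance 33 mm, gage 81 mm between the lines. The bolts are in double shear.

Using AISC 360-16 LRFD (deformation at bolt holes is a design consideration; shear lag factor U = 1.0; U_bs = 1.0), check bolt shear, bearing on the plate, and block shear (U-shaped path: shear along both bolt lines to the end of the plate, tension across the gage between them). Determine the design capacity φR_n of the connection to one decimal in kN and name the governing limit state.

Bolt shear: A_b = π(24)²/4 = 452.39 mm². φR_n = 0.75 × 469 × 452.39 × 10 × 2 = 3182.6 kN.
Bearing (8 mm plate, F_u = 450 MPa): end bolts L_c = 33 − 27/2 = 19.5, R_n = min(1.2×19.5×8×450, 2.4×24×8×450) = 84.24 kN/bolt; interior L_c = 88 − 27 = 61, R_n = 207.36 kN/bolt. φR_n = 0.75 × (2×84.24 + 8×207.36) = 1370.5 kN.
Block shear: shear path 2×[33+4×88] = 2×385 mm, A_gv = 6160, A_nv = 2×(385 − 4.5×29)×8 = 4072 mm²; tension across gage: (81 − 1×29)×8 = 416 mm². R_n = min(0.6×450×4072, 0.6×345×6160) + 1.0×450×416 = min(1099.4, 1275.1) + 187.2 = 1286.6 kN. φR_n = 0.75 × 1286.6 = 965.0 kN.
Governing: min(3182.6, 1370.5, 965.0) = 965.0 kN → block shear.

965.0 kN (block shear governs)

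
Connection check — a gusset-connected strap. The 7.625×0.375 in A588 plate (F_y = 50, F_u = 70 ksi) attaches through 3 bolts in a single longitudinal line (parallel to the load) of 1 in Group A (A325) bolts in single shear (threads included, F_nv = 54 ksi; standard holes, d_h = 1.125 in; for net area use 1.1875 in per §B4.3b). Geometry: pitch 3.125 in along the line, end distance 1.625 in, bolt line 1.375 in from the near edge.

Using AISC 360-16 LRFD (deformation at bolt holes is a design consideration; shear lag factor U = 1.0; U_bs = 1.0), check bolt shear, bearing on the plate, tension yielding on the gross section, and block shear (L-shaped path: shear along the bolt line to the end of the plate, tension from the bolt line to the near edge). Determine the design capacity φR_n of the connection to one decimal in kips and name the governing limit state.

73.3 kips (block shear governs)

Bolt shear: A_b = π(1)²/4 = 0.7854 in². φR_n = 0.75 × 54 × 0.7854 × 3 × 1 = 95.4 kips.
Bearing (0.375 in plate, F_u = 70 ksi): end bolts L_c = 1.625 − 1.125/2 = 1.0625, R_n = min(1.2×1.0625×0.375×70, 2.4×1×0.375×70) = 33.469 kips/bolt; interior L_c = 3.125 − 1.125 = 2, R_n = 63 kips/bolt. φR_n = 0.75 × (1×33.469 + 2×63) = 119.6 kips.
Tension yield (gross): A_g = 7.625×0.375 = 2.8594 in². φR_n = 0.90 × 50 × 2.8594 = 128.7 kips.
Block shear: shear path 1×[1.625+2×3.125] = 1×7.875 in, A_gv = 2.9531, A_nv = 1×(7.875 − 2.5×1.1875)×0.375 = 1.8398 in²; tension to near edge: (1.375 − 0.5×1.1875)×0.375 = 0.29297 in². R_n = min(0.6×70×1.8398, 0.6×50×2.9531) + 1.0×70×0.29297 = min(77.272, 88.593) + 20.508 = 97.78 kips. φR_n = 0.75 × 97.78 = 73.3 kips.
Governing: min(95.4, 119.6, 128.7, 73.3) = 73.3 kips → block shear.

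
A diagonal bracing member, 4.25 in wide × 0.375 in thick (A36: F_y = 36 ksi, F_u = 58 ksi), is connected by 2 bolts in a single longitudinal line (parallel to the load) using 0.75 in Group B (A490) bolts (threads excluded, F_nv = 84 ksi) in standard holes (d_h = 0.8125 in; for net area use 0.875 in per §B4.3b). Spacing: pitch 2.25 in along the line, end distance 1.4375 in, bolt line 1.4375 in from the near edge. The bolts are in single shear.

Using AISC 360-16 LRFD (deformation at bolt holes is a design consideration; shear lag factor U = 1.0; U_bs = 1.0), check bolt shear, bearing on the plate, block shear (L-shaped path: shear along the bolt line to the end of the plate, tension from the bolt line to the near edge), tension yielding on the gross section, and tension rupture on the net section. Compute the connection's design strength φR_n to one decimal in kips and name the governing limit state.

Bolt shear: A_b = π(0.75)²/4 = 0.44179 in². φR_n = 0.75 × 84 × 0.44179 × 2 × 1 = 55.7 kips.
Bearing (0.375 in plate, F_u = 58 ksi): end bolts L_c = 1.4375 − 0.8125/2 = 1.03125, R_n = min(1.2×1.03125×0.375×58, 2.4×0.75×0.375×58) = 26.916 kips/bolt; interior L_c = 2.25 − 0.8125 = 1.4375, R_n = 37.519 kips/bolt. φR_n = 0.75 × (1×26.916 + 1×37.519) = 48.3 kips.
Block shear: shear path 1×[1.4375+1×2.25] = 1×3.6875 in, A_gv = 1.3828, A_nv = 1×(3.6875 − 1.5×0.875)×0.375 = 0.89063 in²; tension to near edge: (1.4375 − 0.5×0.875)×0.375 = 0.375 in². R_n = min(0.6×58×0.89063, 0.6×36×1.3828) + 1.0×58×0.375 = min(30.994, 29.868) + 21.75 = 51.618 kips. φR_n = 0.75 × 51.618 = 38.7 kips.
Tension yield (gross): A_g = 4.25×0.375 = 1.5938 in². φR_n = 0.90 × 36 × 1.5938 = 51.6 kips.
Tension rupture (net): A_n = (4.25 − 1×0.875)×0.375 = 1.2656 in² (U = 1.0, A_e = A_n). φR_n = 0.75 × 58 × 1.2656 = 55.1 kips.
Governing: min(55.7, 48.3, 38.7, 51.6, 55.1) = 38.7 kips → block shear.

38.7 kips (block shear governs)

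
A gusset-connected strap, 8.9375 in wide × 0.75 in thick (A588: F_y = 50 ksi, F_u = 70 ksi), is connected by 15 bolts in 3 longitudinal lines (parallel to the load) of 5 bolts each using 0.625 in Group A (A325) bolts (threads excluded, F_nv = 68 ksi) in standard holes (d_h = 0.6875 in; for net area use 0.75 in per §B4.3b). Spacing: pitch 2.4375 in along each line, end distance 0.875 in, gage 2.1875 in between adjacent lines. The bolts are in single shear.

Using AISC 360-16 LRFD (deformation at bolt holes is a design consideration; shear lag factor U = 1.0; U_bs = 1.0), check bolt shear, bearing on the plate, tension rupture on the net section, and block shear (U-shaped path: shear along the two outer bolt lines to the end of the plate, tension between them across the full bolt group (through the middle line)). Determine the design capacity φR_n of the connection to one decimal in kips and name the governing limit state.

Bolt shear: A_b = π(0.625)²/4 = 0.3068 in². φR_n = 0.75 × 68 × 0.3068 × 15 × 1 = 234.7 kips.
Bearing (0.75 in plate, F_u = 70 ksi): end bolts L_c = 0.875 − 0.6875/2 = 0.53125, R_n = min(1.2×0.53125×0.75×70, 2.4×0.625×0.75×70) = 33.469 kips/bolt; interior L_c = 2.4375 − 0.6875 = 1.75, R_n = 78.75 kips/bolt. φR_n = 0.75 × (3×33.469 + 12×78.75) = 784.1 kips.
Tension rupture (net): A_n = (8.9375 − 3×0.75)×0.75 = 5.0156 in² (U = 1.0, A_e = A_n). φR_n = 0.75 × 70 × 5.0156 = 263.3 kips.
Block shear: shear path 2×[0.875+4×2.4375] = 2×10.625 in, A_gv = 15.938, A_nv = 2×(10.625 − 4.5×0.75)×0.75 = 10.875 in²; tension across gage: (4.375 − 2×0.75)×0.75 = 2.1563 in². R_n = min(0.6×70×10.875, 0.6×50×15.938) + 1.0×70×2.1563 = min(456.75, 478.14) + 150.94 = 607.69 kips. φR_n = 0.75 × 607.69 = 455.8 kips.
Governing: min(234.7, 784.1, 263.3, 455.8) = 234.7 kips → bolt shear.

234.7 kips (bolt shear governs)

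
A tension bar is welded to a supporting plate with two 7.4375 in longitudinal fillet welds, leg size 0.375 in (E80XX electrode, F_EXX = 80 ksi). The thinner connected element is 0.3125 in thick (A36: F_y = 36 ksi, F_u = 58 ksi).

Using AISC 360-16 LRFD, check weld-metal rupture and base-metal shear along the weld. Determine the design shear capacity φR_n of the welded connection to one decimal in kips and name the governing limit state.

Weld metal: throat = 0.707×0.375 = 0.26513 in, L = 2×7.4375 = 14.875 in. φR_n = 0.75 × 0.6 × 80 × 0.26513 × 14.875 = 142.0 kips.
Base metal shear (0.3125 in plate): yield φR_n = 1.0×0.6×36×0.3125×14.875 = 100.4 kips; rupture φR_n = 0.75×0.6×58×0.3125×14.875 = 121.3 kips; take 100.4 kips (yield).
Governing: min(142.0, 100.4) = 100.4 kips → base-metal shear.

100.4 kips (base-metal shear governs)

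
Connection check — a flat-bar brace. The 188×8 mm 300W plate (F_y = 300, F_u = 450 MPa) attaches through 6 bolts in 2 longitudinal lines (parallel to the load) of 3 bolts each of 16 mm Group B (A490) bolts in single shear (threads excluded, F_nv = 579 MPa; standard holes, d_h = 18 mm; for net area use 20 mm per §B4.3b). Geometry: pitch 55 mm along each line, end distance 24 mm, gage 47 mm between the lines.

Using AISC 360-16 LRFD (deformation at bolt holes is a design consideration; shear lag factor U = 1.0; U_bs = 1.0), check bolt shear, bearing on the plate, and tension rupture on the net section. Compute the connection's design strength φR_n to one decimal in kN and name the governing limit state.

Bolt shear: A_b = π(16)²/4 = 201.06 mm². φR_n = 0.75 × 579 × 201.06 × 6 × 1 = 523.9 kN.
Bearing (8 mm plate, F_u = 450 MPa): end bolts L_c = 24 − 18/2 = 15, R_n = min(1.2×15×8×450, 2.4×16×8×450) = 64.8 kN/bolt; interior L_c = 55 − 18 = 37, R_n = 138.24 kN/bolt. φR_n = 0.75 × (2×64.8 + 4×138.24) = 511.9 kN.
Tension rupture (net): A_n = (188 − 2×20)×8 = 1184 mm² (U = 1.0, A_e = A_n). φR_n = 0.75 × 450 × 1184 = 399.6 kN.
Governing: min(523.9, 511.9, 399.6) = 399.6 kN → net-section rupture.

399.6 kN (net-section rupture governs)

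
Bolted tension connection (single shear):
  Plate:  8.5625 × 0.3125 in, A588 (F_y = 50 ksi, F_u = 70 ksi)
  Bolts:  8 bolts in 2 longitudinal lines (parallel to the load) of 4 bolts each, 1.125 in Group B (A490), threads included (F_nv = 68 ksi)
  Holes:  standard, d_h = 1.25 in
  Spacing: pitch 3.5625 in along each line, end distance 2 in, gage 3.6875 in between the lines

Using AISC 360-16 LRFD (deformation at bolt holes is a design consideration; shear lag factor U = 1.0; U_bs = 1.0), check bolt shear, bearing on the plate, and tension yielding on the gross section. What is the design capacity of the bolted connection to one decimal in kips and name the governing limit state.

120.4 kips (gross-section yield governs)

Bolt shear: A_b = π(1.125)²/4 = 0.99402 in². φR_n = 0.75 × 68 × 0.99402 × 8 × 1 = 405.6 kips.
Bearing (0.3125 in plate, F_u = 70 ksi): end bolts L_c = 2 − 1.25/2 = 1.375, R_n = min(1.2×1.375×0.3125×70, 2.4×1.125×0.3125×70) = 36.094 kips/bolt; interior L_c = 3.5625 − 1.25 = 2.3125, R_n = 59.063 kips/bolt. φR_n = 0.75 × (2×36.094 + 6×59.063) = 319.9 kips.
Tension yield (gross): A_g = 8.5625×0.3125 = 2.6758 in². φR_n = 0.90 × 50 × 2.6758 = 120.4 kips.
Governing: min(405.6, 319.9, 120.4) = 120.4 kips → gross-section yield.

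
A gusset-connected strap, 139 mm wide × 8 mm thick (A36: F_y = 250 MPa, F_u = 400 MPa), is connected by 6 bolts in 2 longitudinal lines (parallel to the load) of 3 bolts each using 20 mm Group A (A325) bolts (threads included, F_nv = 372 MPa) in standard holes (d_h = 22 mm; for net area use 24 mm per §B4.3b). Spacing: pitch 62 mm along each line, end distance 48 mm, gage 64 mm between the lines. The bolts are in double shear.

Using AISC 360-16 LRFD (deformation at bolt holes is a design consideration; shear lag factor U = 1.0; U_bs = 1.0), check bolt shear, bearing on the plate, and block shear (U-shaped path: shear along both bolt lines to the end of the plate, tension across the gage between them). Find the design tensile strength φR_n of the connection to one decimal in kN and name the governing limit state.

Bolt shear: A_b = π(20)²/4 = 314.16 mm². φR_n = 0.75 × 372 × 314.16 × 6 × 2 = 1051.8 kN.
Bearing (8 mm plate, F_u = 400 MPa): end bolts L_c = 48 − 22/2 = 37, R_n = min(1.2×37×8×400, 2.4×20×8×400) = 142.08 kN/bolt; interior L_c = 62 − 22 = 40, R_n = 153.6 kN/bolt. φR_n = 0.75 × (2×142.08 + 4×153.6) = 673.9 kN.
Block shear: shear path 2×[48+2×62] = 2×172 mm, A_gv = 2752, A_nv = 2×(172 − 2.5×24)×8 = 1792 mm²; tension across gage: (64 − 1×24)×8 = 320 mm². R_n = min(0.6×400×1792, 0.6×250×2752) + 1.0×400×320 = min(430.08, 412.8) + 128 = 540.8 kN. φR_n = 0.75 × 540.8 = 405.6 kN.
Governing: min(1051.8, 673.9, 405.6) = 405.6 kN → block shear.

405.6 kN (block shear governs)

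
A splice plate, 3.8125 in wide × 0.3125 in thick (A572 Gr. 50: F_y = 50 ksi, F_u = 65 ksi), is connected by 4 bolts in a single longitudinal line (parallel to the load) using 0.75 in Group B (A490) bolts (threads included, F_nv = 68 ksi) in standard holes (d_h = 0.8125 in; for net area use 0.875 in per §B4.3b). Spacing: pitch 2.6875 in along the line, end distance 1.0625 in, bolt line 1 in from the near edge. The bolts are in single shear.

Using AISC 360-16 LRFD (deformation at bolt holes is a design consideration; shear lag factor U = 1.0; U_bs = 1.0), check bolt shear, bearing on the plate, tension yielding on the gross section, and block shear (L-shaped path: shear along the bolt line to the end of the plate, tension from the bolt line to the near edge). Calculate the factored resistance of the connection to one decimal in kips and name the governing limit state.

53.6 kips (gross-section yield governs)

Bolt shear: A_b = π(0.75)²/4 = 0.44179 in². φR_n = 0.75 × 68 × 0.44179 × 4 × 1 = 90.1 kips.
Bearing (0.3125 in plate, F_u = 65 ksi): end bolts L_c = 1.0625 − 0.8125/2 = 0.65625, R_n = min(1.2×0.65625×0.3125×65, 2.4×0.75×0.3125×65) = 15.996 kips/bolt; interior L_c = 2.6875 − 0.8125 = 1.875, R_n = 36.563 kips/bolt. φR_n = 0.75 × (1×15.996 + 3×36.563) = 94.3 kips.
Tension yield (gross): A_g = 3.8125×0.3125 = 1.1914 in². φR_n = 0.90 × 50 × 1.1914 = 53.6 kips.
Block shear: shear path 1×[1.0625+3×2.6875] = 1×9.125 in, A_gv = 2.8516, A_nv = 1×(9.125 − 3.5×0.875)×0.3125 = 1.8945 in²; tension to near edge: (1 − 0.5×0.875)×0.3125 = 0.17578 in². R_n = min(0.6×65×1.8945, 0.6×50×2.8516) + 1.0×65×0.17578 = min(73.886, 85.548) + 11.426 = 85.312 kips. φR_n = 0.75 × 85.312 = 64.0 kips.
Governing: min(90.1, 94.3, 53.6, 64.0) = 53.6 kips → gross-section yield.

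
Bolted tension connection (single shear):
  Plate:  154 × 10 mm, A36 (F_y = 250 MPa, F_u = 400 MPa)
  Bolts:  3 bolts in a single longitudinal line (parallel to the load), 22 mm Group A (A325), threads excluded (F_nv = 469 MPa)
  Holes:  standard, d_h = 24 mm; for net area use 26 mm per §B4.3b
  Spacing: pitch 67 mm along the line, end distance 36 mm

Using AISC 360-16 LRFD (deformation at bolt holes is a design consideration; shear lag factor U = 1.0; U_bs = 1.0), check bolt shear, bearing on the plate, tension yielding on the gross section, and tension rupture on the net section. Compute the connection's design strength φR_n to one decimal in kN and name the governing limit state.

346.5 kN (gross-section yield governs)

Bolt shear: A_b = π(22)²/4 = 380.13 mm². φR_n = 0.75 × 469 × 380.13 × 3 × 1 = 401.1 kN.
Bearing (10 mm plate, F_u = 400 MPa): end bolts L_c = 36 − 24/2 = 24, R_n = min(1.2×24×10×400, 2.4×22×10×400) = 115.2 kN/bolt; interior L_c = 67 − 24 = 43, R_n = 206.4 kN/bolt. φR_n = 0.75 × (1×115.2 + 2×206.4) = 396.0 kN.
Tension yield (gross): A_g = 154×10 = 1540 mm². φR_n = 0.90 × 250 × 1540 = 346.5 kN.
Tension rupture (net): A_n = (154 − 1×26)×10 = 1280 mm² (U = 1.0, A_e = A_n). φR_n = 0.75 × 400 × 1280 = 384.0 kN.
Governing: min(401.1, 396.0, 346.5, 384.0) = 346.5 kN → gross-section yield.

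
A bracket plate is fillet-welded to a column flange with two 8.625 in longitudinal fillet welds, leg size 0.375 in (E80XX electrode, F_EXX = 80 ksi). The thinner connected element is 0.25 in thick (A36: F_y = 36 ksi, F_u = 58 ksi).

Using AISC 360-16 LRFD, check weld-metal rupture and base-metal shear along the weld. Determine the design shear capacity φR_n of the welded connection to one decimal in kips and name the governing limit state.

Weld metal: throat = 0.707×0.375 = 0.26513 in, L = 2×8.625 = 17.25 in. φR_n = 0.75 × 0.6 × 80 × 0.26513 × 17.25 = 164.6 kips.
Base metal shear (0.25 in plate): yield φR_n = 1.0×0.6×36×0.25×17.25 = 93.2 kips; rupture φR_n = 0.75×0.6×58×0.25×17.25 = 112.6 kips; take 93.2 kips (yield).
Governing: min(164.6, 93.2) = 93.2 kips → base-metal shear.

93.2 kips (base-metal shear governs)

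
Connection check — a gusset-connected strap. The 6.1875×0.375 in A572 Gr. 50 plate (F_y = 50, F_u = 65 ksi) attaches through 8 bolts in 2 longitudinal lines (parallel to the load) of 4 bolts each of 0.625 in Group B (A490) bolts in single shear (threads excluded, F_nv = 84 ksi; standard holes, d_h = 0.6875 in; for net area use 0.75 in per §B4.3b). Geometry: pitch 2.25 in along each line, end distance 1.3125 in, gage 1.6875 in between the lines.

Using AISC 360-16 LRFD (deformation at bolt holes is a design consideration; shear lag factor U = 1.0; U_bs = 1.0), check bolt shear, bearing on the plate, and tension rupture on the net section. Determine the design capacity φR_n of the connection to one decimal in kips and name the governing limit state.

85.7 kips (net-section rupture governs)

Bolt shear: A_b = π(0.625)²/4 = 0.3068 in². φR_n = 0.75 × 84 × 0.3068 × 8 × 1 = 154.6 kips.
Bearing (0.375 in plate, F_u = 65 ksi): end bolts L_c = 1.3125 − 0.6875/2 = 0.96875, R_n = min(1.2×0.96875×0.375×65, 2.4×0.625×0.375×65) = 28.336 kips/bolt; interior L_c = 2.25 − 0.6875 = 1.5625, R_n = 36.563 kips/bolt. φR_n = 0.75 × (2×28.336 + 6×36.563) = 207.0 kips.
Tension rupture (net): A_n = (6.1875 − 2×0.75)×0.375 = 1.7578 in² (U = 1.0, A_e = A_n). φR_n = 0.75 × 65 × 1.7578 = 85.7 kips.
Governing: min(154.6, 207.0, 85.7) = 85.7 kips → net-section rupture.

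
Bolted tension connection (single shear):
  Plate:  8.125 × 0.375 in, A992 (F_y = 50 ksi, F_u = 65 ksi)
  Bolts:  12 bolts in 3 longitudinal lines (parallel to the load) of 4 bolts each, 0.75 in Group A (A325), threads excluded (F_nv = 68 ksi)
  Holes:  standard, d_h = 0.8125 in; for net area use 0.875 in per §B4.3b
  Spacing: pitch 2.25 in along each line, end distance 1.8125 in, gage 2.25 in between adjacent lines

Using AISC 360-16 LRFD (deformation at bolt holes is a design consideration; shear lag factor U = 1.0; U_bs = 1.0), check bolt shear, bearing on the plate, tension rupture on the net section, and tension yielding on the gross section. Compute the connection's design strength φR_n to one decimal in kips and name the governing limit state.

Bolt shear: A_b = π(0.75)²/4 = 0.44179 in². φR_n = 0.75 × 68 × 0.44179 × 12 × 1 = 270.4 kips.
Bearing (0.375 in plate, F_u = 65 ksi): end bolts L_c = 1.8125 − 0.8125/2 = 1.40625, R_n = min(1.2×1.40625×0.375×65, 2.4×0.75×0.375×65) = 41.133 kips/bolt; interior L_c = 2.25 − 0.8125 = 1.4375, R_n = 42.047 kips/bolt. φR_n = 0.75 × (3×41.133 + 9×42.047) = 376.4 kips.
Tension rupture (net): A_n = (8.125 − 3×0.875)×0.375 = 2.0625 in² (U = 1.0, A_e = A_n). φR_n = 0.75 × 65 × 2.0625 = 100.5 kips.
Tension yield (gross): A_g = 8.125×0.375 = 3.0469 in². φR_n = 0.90 × 50 × 3.0469 = 137.1 kips.
Governing: min(270.4, 376.4, 100.5, 137.1) = 100.5 kips → net-section rupture.

100.5 kips (net-section rupture governs)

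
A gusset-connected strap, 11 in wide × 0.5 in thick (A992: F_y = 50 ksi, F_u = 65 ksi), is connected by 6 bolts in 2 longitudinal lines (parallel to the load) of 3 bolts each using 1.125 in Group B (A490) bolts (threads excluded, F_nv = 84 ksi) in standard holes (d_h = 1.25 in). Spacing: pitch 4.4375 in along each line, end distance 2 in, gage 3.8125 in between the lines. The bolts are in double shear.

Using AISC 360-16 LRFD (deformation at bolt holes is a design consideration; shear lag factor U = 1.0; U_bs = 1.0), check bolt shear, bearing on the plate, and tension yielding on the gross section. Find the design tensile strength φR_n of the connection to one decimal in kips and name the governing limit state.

247.5 kips (gross-section yield governs)

Bolt shear: A_b = π(1.125)²/4 = 0.99402 in². φR_n = 0.75 × 84 × 0.99402 × 6 × 2 = 751.5 kips.
Bearing (0.5 in plate, F_u = 65 ksi): end bolts L_c = 2 − 1.25/2 = 1.375, R_n = min(1.2×1.375×0.5×65, 2.4×1.125×0.5×65) = 53.625 kips/bolt; interior L_c = 4.4375 − 1.25 = 3.1875, R_n = 87.75 kips/bolt. φR_n = 0.75 × (2×53.625 + 4×87.75) = 343.7 kips.
Tension yield (gross): A_g = 11×0.5 = 5.5 in². φR_n = 0.90 × 50 × 5.5 = 247.5 kips.
Governing: min(751.5, 343.7, 247.5) = 247.5 kips → gross-section yield.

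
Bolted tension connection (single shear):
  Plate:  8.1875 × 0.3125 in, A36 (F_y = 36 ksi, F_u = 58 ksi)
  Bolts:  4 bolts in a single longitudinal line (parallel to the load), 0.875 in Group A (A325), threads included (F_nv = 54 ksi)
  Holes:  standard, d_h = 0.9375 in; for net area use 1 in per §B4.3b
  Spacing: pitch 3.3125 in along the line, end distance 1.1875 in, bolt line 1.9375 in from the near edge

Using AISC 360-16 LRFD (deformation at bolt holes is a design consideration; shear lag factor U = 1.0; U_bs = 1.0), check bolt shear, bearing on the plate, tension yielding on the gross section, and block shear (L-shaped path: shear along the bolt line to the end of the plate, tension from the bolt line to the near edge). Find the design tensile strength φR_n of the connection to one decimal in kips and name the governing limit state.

75.9 kips (block shear governs)

Bolt shear: A_b = π(0.875)²/4 = 0.60132 in². φR_n = 0.75 × 54 × 0.60132 × 4 × 1 = 97.4 kips.
Bearing (0.3125 in plate, F_u = 58 ksi): end bolts L_c = 1.1875 − 0.9375/2 = 0.71875, R_n = min(1.2×0.71875×0.3125×58, 2.4×0.875×0.3125×58) = 15.633 kips/bolt; interior L_c = 3.3125 − 0.9375 = 2.375, R_n = 38.063 kips/bolt. φR_n = 0.75 × (1×15.633 + 3×38.063) = 97.4 kips.
Tension yield (gross): A_g = 8.1875×0.3125 = 2.5586 in². φR_n = 0.90 × 36 × 2.5586 = 82.9 kips.
Block shear: shear path 1×[1.1875+3×3.3125] = 1×11.125 in, A_gv = 3.4766, A_nv = 1×(11.125 − 3.5×1)×0.3125 = 2.3828 in²; tension to near edge: (1.9375 − 0.5×1)×0.3125 = 0.44922 in². R_n = min(0.6×58×2.3828, 0.6×36×3.4766) + 1.0×58×0.44922 = min(82.921, 75.095) + 26.055 = 101.15 kips. φR_n = 0.75 × 101.15 = 75.9 kips.
Governing: min(97.4, 97.4, 82.9, 75.9) = 75.9 kips → block shear.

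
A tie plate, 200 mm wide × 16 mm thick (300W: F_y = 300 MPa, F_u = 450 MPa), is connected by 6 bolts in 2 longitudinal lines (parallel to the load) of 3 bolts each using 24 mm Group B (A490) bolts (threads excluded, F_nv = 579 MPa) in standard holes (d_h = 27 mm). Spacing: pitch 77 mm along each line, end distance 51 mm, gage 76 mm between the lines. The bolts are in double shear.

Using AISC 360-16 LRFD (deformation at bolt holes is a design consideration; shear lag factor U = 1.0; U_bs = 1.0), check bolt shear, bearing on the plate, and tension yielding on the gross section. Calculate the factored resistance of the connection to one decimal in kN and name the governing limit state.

Bolt shear: A_b = π(24)²/4 = 452.39 mm². φR_n = 0.75 × 579 × 452.39 × 6 × 2 = 2357.4 kN.
Bearing (16 mm plate, F_u = 450 MPa): end bolts L_c = 51 − 27/2 = 37.5, R_n = min(1.2×37.5×16×450, 2.4×24×16×450) = 324 kN/bolt; interior L_c = 77 − 27 = 50, R_n = 414.72 kN/bolt. φR_n = 0.75 × (2×324 + 4×414.72) = 1730.2 kN.
Tension yield (gross): A_g = 200×16 = 3200 mm². φR_n = 0.90 × 300 × 3200 = 864.0 kN.
Governing: min(2357.4, 1730.2, 864.0) = 864.0 kN → gross-section yield.

864.0 kN (gross-section yield governs)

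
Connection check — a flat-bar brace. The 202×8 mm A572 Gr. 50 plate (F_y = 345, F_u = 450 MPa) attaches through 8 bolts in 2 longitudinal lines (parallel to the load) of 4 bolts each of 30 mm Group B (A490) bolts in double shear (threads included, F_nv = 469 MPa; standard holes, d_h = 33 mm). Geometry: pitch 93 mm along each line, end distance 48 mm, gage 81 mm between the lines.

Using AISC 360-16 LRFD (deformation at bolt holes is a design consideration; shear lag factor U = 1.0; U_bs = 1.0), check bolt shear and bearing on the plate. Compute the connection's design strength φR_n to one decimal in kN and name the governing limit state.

Bolt shear: A_b = π(30)²/4 = 706.86 mm². φR_n = 0.75 × 469 × 706.86 × 8 × 2 = 3978.2 kN.
Bearing (8 mm plate, F_u = 450 MPa): end bolts L_c = 48 − 33/2 = 31.5, R_n = min(1.2×31.5×8×450, 2.4×30×8×450) = 136.08 kN/bolt; interior L_c = 93 − 33 = 60, R_n = 259.2 kN/bolt. φR_n = 0.75 × (2×136.08 + 6×259.2) = 1370.5 kN.
Governing: min(3978.2, 1370.5) = 1370.5 kN → bearing.

1370.5 kN (bearing governs)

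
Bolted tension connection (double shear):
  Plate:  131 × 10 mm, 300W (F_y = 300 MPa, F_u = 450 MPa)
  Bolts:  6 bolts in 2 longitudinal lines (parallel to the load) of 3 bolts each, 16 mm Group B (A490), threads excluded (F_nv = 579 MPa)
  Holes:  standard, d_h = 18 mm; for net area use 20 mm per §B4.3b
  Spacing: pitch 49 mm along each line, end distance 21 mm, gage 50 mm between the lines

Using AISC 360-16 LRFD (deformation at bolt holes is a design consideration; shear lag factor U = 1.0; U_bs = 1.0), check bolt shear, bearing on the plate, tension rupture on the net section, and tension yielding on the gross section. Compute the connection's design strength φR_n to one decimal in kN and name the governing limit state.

Bolt shear: A_b = π(16)²/4 = 201.06 mm². φR_n = 0.75 × 579 × 201.06 × 6 × 2 = 1047.7 kN.
Bearing (10 mm plate, F_u = 450 MPa): end bolts L_c = 21 − 18/2 = 12, R_n = min(1.2×12×10×450, 2.4×16×10×450) = 64.8 kN/bolt; interior L_c = 49 − 18 = 31, R_n = 167.4 kN/bolt. φR_n = 0.75 × (2×64.8 + 4×167.4) = 599.4 kN.
Tension rupture (net): A_n = (131 − 2×20)×10 = 910 mm² (U = 1.0, A_e = A_n). φR_n = 0.75 × 450 × 910 = 307.1 kN.
Tension yield (gross): A_g = 131×10 = 1310 mm². φR_n = 0.90 × 300 × 1310 = 353.7 kN.
Governing: min(1047.7, 599.4, 307.1, 353.7) = 307.1 kN → net-section rupture.

307.1 kN (net-section rupture governs)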